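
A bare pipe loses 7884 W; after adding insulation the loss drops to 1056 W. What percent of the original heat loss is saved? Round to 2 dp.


Savings = ((7884-1056)/7884)*100 = 86.61 %

86.61 %


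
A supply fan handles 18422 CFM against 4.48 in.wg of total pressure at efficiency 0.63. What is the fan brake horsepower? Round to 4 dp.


BHP = 18422 * 4.48 / (6356 * 0.63) = 20.6106 hp

20.6106 hp


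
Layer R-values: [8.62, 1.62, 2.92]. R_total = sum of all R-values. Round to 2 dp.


R_total = 8.62 + 1.62 + 2.92 = 13.16

13.16


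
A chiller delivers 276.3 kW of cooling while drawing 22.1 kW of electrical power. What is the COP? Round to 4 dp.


COP = 276.3 / 22.1 = 12.5023

12.5023


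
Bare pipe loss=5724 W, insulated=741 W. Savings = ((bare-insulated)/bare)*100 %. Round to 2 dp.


Savings = ((5724-741)/5724)*100 = 87.05 %

87.05 %


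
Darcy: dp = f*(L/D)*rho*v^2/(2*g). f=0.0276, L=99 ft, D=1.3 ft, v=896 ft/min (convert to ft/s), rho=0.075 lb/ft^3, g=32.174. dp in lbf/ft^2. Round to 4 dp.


v_fps = 896/60 = 14.9333 ft/s
dp = 0.0276*(99/1.3)*0.075*14.9333^2/(2*32.174) = 0.5463 lbf/ft^2

0.5463 lbf/ft^2


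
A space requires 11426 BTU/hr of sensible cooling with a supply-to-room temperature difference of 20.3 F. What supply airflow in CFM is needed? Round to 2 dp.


CFM = 11426 / (1.08 * 20.3) = 521.16

521.16 CFM


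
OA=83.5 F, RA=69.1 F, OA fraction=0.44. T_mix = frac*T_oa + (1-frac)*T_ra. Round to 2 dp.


T_mix = 0.44*83.5 + 0.56*69.1 = 75.44 F

75.44 F


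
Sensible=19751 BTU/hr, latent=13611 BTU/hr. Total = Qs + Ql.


Qt = 19751 + 13611 = 33362 BTU/hr

33362 BTU/hr


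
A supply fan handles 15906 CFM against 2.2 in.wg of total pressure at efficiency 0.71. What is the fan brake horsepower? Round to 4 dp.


BHP = 15906 * 2.2 / (6356 * 0.71) = 7.7543 hp

7.7543 hp


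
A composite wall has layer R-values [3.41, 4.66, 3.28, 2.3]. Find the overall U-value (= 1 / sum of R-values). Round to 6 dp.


R_total = 3.41 + 4.66 + 3.28 + 2.3 = 13.65
U = 1/13.65 = 0.073260

0.073260


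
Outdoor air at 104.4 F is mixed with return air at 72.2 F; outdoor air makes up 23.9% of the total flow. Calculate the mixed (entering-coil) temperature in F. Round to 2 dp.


T_mix = 72.2 + (23.9/100)*(104.4-72.2) = 79.90 F

79.90 F


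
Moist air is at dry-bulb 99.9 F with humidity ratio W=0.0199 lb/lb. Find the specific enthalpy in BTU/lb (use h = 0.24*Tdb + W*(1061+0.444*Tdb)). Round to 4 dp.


h = 0.24*99.9 + 0.0199*(1061+0.444*99.9) = 45.9726 BTU/lb

45.9726 BTU/lb


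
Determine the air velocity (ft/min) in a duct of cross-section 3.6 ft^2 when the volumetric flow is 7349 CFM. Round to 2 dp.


V = 7349 / 3.6 = 2041.39 ft/min

2041.39 ft/min


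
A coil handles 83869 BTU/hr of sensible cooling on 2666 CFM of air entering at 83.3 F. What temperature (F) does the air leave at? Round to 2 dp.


dT = 83869/(1.08*2666) = 29.1285
T_leave = 83.3 - 29.1285 = 54.17 F

54.17 F


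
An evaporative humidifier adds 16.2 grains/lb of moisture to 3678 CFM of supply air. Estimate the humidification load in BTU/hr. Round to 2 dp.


Q = 0.68 * 3678 * 16.2 = 40516.85 BTU/hr

40516.85 BTU/hr


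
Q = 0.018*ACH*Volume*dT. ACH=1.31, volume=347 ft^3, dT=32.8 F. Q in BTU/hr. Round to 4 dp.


Q = 0.018 * 1.31 * 347 * 32.8 = 268.3781 BTU/hr

268.3781 BTU/hr


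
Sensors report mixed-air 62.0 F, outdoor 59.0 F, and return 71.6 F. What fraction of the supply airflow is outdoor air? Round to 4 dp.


frac = (62.0 - 71.6) / (59.0 - 71.6) = 0.7619

0.7619


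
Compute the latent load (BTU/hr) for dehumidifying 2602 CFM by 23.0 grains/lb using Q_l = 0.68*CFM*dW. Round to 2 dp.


Q = 0.68 * 2602 * 23.0 = 40695.28 BTU/hr

40695.28 BTU/hr


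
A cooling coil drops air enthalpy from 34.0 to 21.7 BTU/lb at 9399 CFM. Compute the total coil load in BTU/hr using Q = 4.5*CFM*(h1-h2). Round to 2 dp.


Q = 4.5 * 9399 * (34.0 - 21.7) = 520234.65 BTU/hr

520234.65 BTU/hr


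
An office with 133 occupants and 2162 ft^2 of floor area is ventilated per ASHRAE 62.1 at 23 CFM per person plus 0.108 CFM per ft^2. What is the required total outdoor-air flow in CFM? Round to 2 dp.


Total = 133*23 + 2162*0.108 = 3292.50 CFM

3292.50 CFM


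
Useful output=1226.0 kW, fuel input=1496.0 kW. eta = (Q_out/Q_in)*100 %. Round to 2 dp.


eta = (1226.0/1496.0)*100 = 81.95 %

81.95 %


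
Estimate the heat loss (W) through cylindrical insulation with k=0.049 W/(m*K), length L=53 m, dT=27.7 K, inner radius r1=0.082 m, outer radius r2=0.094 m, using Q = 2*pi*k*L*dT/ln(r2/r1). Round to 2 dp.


Q = 2*pi*0.049*53*27.7/ln(0.094/0.082) = 3309.47 W

3309.47 W


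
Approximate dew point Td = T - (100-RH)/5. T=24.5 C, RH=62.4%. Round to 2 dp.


Td = 24.5 - (100-62.4)/5 = 16.98 C

16.98 C


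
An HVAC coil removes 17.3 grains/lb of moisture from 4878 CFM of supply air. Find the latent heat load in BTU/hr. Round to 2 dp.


Q = 0.68 * 4878 * 17.3 = 57384.79 BTU/hr

57384.79 BTU/hr


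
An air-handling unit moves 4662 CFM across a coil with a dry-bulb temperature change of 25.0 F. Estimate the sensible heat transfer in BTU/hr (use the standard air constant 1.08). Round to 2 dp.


Q = 1.08 * 4662 * 25.0 = 125874.00 BTU/hr

125874.00 BTU/hr


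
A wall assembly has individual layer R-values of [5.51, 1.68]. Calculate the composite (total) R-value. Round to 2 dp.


R_total = 5.51 + 1.68 = 7.19

7.19


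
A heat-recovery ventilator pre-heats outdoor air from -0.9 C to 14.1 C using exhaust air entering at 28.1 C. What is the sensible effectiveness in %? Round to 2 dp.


eff = (14.1-(-0.9))/(28.1-(-0.9))*100 = 51.72 %

51.72 %


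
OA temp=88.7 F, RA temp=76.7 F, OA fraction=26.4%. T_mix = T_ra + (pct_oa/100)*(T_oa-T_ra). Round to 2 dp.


T_mix = 76.7 + (26.4/100)*(88.7-76.7) = 79.87 F

79.87 F


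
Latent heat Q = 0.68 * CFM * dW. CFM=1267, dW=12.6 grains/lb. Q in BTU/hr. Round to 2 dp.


Q = 0.68 * 1267 * 12.6 = 10855.66 BTU/hr

10855.66 BTU/hr


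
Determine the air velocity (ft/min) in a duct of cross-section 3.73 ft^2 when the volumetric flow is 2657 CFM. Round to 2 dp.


V = 2657 / 3.73 = 712.33 ft/min

712.33 ft/min


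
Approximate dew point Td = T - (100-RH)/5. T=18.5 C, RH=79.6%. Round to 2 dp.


Td = 18.5 - (100-79.6)/5 = 14.42 C

14.42 C


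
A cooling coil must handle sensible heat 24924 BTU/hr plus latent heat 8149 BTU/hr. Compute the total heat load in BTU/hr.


Qt = 24924 + 8149 = 33073 BTU/hr

33073 BTU/hr


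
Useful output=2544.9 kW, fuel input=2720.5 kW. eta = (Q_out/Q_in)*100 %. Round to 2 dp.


eta = (2544.9/2720.5)*100 = 93.55 %

93.55 %


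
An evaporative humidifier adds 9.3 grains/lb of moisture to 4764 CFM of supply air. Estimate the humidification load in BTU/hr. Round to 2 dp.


Q = 0.68 * 4764 * 9.3 = 30127.54 BTU/hr

30127.54 BTU/hr


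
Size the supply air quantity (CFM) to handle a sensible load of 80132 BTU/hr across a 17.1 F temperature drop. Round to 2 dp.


CFM = 80132 / (1.08 * 17.1) = 4338.96

4338.96 CFM


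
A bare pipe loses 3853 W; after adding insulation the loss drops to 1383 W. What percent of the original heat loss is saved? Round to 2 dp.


Savings = ((3853-1383)/3853)*100 = 64.11 %

64.11 %


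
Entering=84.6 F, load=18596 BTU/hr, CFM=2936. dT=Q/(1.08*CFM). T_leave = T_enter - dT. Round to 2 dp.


dT = 18596/(1.08*2936) = 5.8646
T_leave = 84.6 - 5.8646 = 78.74 F

78.74 F


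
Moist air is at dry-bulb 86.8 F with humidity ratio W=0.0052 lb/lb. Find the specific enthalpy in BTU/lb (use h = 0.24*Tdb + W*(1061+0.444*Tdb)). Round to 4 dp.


h = 0.24*86.8 + 0.0052*(1061+0.444*86.8) = 26.5496 BTU/lb

26.5496 BTU/lb


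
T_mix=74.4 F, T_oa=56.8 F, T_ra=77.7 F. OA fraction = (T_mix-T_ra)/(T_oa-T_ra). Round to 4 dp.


frac = (74.4 - 77.7) / (56.8 - 77.7) = 0.1579

0.1579


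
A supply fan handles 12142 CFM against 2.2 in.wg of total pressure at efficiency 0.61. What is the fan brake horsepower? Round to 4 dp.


BHP = 12142 * 2.2 / (6356 * 0.61) = 6.8897 hp

6.8897 hp


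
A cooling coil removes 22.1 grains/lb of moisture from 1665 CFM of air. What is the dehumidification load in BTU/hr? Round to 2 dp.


Q = 0.68 * 1665 * 22.1 = 25021.62 BTU/hr

25021.62 BTU/hr


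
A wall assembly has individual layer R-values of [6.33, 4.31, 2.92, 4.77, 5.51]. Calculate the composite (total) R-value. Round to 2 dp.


R_total = 6.33 + 4.31 + 2.92 + 4.77 + 5.51 = 23.84

23.84


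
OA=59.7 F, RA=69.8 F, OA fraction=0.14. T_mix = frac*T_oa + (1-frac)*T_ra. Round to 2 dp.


T_mix = 0.14*59.7 + 0.86*69.8 = 68.39 F

68.39 F


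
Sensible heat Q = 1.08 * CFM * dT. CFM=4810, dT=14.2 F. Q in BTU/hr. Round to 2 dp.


Q = 1.08 * 4810 * 14.2 = 73766.16 BTU/hr

73766.16 BTU/hr


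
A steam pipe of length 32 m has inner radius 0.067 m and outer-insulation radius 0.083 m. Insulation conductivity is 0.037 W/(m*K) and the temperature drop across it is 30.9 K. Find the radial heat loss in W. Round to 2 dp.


Q = 2*pi*0.037*32*30.9/ln(0.083/0.067) = 1073.44 W

1073.44 W


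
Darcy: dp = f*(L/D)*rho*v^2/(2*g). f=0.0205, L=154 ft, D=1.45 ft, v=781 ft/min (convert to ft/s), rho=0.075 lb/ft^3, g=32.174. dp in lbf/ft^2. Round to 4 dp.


v_fps = 781/60 = 13.0167 ft/s
dp = 0.0205*(154/1.45)*0.075*13.0167^2/(2*32.174) = 0.4300 lbf/ft^2

0.4300 lbf/ft^2


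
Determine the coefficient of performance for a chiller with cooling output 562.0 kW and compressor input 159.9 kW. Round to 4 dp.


COP = 562.0 / 159.9 = 3.5147

3.5147


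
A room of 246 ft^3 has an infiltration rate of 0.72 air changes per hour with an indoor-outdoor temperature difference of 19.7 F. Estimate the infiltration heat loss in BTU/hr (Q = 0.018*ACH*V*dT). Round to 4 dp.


Q = 0.018 * 0.72 * 246 * 19.7 = 62.8068 BTU/hr

62.8068 BTU/hr


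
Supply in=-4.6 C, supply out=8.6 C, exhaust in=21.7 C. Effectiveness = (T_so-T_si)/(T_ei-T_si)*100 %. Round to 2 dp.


eff = (8.6-(-4.6))/(21.7-(-4.6))*100 = 50.19 %

50.19 %


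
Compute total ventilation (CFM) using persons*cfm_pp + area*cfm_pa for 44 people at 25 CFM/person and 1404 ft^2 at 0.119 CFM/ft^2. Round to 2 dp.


Total = 44*25 + 1404*0.119 = 1267.08 CFM

1267.08 CFM


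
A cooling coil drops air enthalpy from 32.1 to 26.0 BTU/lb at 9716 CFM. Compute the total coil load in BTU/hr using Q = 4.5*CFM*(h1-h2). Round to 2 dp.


Q = 4.5 * 9716 * (32.1 - 26.0) = 266704.20 BTU/hr

266704.20 BTU/hr


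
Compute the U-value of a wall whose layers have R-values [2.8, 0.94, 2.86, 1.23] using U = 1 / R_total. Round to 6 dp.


R_total = 2.8 + 0.94 + 2.86 + 1.23 = 7.83
U = 1/7.83 = 0.127714

0.127714


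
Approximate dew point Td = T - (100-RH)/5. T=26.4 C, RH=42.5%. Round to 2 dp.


Td = 26.4 - (100-42.5)/5 = 14.90 C

14.90 C


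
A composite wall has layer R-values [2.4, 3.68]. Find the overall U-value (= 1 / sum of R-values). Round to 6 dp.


R_total = 2.4 + 3.68 = 6.08
U = 1/6.08 = 0.164474

0.164474


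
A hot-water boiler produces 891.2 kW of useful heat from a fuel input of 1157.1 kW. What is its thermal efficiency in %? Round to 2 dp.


eta = (891.2/1157.1)*100 = 77.02 %

77.02 %


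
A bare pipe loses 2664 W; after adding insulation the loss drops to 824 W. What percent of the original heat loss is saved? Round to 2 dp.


Savings = ((2664-824)/2664)*100 = 69.07 %

69.07 %


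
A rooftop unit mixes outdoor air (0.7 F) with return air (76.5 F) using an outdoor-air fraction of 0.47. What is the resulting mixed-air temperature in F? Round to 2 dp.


T_mix = 0.47*0.7 + 0.53*76.5 = 40.87 F

40.87 F


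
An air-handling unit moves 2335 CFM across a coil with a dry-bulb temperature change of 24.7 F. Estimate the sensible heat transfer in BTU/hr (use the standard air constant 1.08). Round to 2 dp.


Q = 1.08 * 2335 * 24.7 = 62288.46 BTU/hr

62288.46 BTU/hr


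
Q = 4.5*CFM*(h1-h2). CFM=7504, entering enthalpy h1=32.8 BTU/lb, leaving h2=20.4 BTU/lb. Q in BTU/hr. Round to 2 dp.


Q = 4.5 * 7504 * (32.8 - 20.4) = 418723.20 BTU/hr

418723.20 BTU/hr


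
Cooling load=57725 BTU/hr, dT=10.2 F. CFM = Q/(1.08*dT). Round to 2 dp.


CFM = 57725 / (1.08 * 10.2) = 5240.11

5240.11 CFM


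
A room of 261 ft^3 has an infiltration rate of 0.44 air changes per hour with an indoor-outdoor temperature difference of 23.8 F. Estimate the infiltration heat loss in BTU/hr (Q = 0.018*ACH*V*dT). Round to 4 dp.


Q = 0.018 * 0.44 * 261 * 23.8 = 49.1975 BTU/hr

49.1975 BTU/hr


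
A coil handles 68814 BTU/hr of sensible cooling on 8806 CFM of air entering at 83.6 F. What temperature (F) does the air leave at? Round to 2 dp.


dT = 68814/(1.08*8806) = 7.2356
T_leave = 83.6 - 7.2356 = 76.36 F

76.36 F


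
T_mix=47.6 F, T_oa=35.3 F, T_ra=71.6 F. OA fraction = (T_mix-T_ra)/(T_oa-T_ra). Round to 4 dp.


frac = (47.6 - 71.6) / (35.3 - 71.6) = 0.6612

0.6612


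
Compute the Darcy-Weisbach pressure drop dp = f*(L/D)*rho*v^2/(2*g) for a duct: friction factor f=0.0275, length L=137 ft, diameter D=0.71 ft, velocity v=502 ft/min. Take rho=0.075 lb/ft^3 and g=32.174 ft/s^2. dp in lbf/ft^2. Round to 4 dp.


v_fps = 502/60 = 8.3667 ft/s
dp = 0.0275*(137/0.71)*0.075*8.3667^2/(2*32.174) = 0.4329 lbf/ft^2

0.4329 lbf/ft^2


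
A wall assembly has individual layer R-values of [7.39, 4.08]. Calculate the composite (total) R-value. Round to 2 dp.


R_total = 7.39 + 4.08 = 11.47

11.47


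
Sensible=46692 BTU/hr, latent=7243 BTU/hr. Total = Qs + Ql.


Qt = 46692 + 7243 = 53935 BTU/hr

53935 BTU/hr


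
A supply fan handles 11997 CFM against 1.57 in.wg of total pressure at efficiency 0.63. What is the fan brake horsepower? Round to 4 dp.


BHP = 11997 * 1.57 / (6356 * 0.63) = 4.7038 hp

4.7038 hp


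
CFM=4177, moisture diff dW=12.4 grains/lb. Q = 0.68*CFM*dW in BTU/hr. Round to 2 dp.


Q = 0.68 * 4177 * 12.4 = 35220.46 BTU/hr

35220.46 BTU/hr


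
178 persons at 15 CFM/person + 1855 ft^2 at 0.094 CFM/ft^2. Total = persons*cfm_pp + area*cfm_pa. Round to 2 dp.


Total = 178*15 + 1855*0.094 = 2844.37 CFM

2844.37 CFM


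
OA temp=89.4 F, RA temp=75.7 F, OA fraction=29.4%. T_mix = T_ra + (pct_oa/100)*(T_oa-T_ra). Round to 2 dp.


T_mix = 75.7 + (29.4/100)*(89.4-75.7) = 79.73 F

79.73 F


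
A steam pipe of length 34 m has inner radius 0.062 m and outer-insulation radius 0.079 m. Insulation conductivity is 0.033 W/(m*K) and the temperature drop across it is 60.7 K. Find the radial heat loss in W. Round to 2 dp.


Q = 2*pi*0.033*34*60.7/ln(0.079/0.062) = 1765.97 W

1765.97 W


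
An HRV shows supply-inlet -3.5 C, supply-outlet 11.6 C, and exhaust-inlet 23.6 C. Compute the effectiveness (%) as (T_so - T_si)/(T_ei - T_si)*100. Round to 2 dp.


eff = (11.6-(-3.5))/(23.6-(-3.5))*100 = 55.72 %

55.72 %


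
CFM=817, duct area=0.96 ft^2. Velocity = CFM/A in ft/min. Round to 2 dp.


V = 817 / 0.96 = 851.04 ft/min

851.04 ft/min


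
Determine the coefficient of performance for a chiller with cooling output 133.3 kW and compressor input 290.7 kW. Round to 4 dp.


COP = 133.3 / 290.7 = 0.4585

0.4585


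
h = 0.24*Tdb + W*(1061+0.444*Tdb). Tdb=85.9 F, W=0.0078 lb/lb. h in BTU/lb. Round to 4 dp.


h = 0.24*85.9 + 0.0078*(1061+0.444*85.9) = 29.1893 BTU/lb

29.1893 BTU/lb


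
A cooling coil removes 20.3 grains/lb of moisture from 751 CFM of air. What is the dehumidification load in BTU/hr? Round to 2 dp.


Q = 0.68 * 751 * 20.3 = 10366.80 BTU/hr

10366.80 BTU/hr


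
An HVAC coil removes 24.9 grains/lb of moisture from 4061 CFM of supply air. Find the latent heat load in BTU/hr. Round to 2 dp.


Q = 0.68 * 4061 * 24.9 = 68760.85 BTU/hr

68760.85 BTU/hr


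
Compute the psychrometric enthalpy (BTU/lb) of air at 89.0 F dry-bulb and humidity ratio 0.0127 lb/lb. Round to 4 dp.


h = 0.24*89.0 + 0.0127*(1061+0.444*89.0) = 35.3366 BTU/lb

35.3366 BTU/lb


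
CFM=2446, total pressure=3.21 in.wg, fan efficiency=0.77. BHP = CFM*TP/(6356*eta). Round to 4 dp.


BHP = 2446 * 3.21 / (6356 * 0.77) = 1.6043 hp

1.6043 hp


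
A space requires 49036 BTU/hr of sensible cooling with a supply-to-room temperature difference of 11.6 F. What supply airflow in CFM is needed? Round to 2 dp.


CFM = 49036 / (1.08 * 11.6) = 3914.11

3914.11 CFM


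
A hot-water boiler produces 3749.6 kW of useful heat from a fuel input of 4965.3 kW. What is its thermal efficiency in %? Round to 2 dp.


eta = (3749.6/4965.3)*100 = 75.52 %

75.52 %


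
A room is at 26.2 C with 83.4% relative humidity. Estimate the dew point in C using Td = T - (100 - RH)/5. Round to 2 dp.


Td = 26.2 - (100-83.4)/5 = 22.88 C

22.88 C


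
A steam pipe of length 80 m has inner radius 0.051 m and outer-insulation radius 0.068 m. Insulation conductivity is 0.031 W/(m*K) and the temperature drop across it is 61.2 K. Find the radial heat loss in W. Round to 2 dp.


Q = 2*pi*0.031*80*61.2/ln(0.068/0.051) = 3314.90 W

3314.90 W


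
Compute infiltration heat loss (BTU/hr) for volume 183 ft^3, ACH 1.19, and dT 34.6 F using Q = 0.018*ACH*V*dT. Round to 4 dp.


Q = 0.018 * 1.19 * 183 * 34.6 = 135.6272 BTU/hr

135.6272 BTU/hr


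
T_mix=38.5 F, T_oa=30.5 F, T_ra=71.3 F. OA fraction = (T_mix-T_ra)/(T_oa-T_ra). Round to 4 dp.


frac = (38.5 - 71.3) / (30.5 - 71.3) = 0.8039

0.8039


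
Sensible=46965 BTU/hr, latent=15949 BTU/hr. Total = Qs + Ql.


Qt = 46965 + 15949 = 62914 BTU/hr

62914 BTU/hr


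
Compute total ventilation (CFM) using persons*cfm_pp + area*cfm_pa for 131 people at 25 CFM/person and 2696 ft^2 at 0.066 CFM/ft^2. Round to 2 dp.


Total = 131*25 + 2696*0.066 = 3452.94 CFM

3452.94 CFM


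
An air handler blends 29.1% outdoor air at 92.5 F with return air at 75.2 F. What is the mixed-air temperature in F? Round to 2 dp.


T_mix = 75.2 + (29.1/100)*(92.5-75.2) = 80.23 F

80.23 F


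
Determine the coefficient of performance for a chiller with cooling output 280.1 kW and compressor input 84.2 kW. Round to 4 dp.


COP = 280.1 / 84.2 = 3.3266

3.3266


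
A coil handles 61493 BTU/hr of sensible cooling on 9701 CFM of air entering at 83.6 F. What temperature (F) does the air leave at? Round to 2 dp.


dT = 61493/(1.08*9701) = 5.8693
T_leave = 83.6 - 5.8693 = 77.73 F

77.73 F


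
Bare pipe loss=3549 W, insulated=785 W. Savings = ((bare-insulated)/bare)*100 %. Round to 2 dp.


Savings = ((3549-785)/3549)*100 = 77.88 %

77.88 %


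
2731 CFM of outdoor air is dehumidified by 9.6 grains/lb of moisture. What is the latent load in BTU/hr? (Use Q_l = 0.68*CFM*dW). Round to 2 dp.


Q = 0.68 * 2731 * 9.6 = 17827.97 BTU/hr

17827.97 BTU/hr


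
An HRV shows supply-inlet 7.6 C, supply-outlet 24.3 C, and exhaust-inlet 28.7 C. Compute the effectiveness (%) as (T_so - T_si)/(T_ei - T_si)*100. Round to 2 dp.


eff = (24.3-7.6)/(28.7-7.6)*100 = 79.15 %

79.15 %


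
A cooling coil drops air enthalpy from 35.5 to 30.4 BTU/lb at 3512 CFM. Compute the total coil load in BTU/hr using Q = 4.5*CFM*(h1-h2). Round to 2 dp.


Q = 4.5 * 3512 * (35.5 - 30.4) = 80600.40 BTU/hr

80600.40 BTU/hr


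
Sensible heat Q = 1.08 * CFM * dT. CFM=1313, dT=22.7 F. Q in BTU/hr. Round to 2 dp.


Q = 1.08 * 1313 * 22.7 = 32189.51 BTU/hr

32189.51 BTU/hr


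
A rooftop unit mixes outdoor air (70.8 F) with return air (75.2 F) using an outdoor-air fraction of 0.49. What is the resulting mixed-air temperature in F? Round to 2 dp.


T_mix = 0.49*70.8 + 0.51*75.2 = 73.04 F

73.04 F


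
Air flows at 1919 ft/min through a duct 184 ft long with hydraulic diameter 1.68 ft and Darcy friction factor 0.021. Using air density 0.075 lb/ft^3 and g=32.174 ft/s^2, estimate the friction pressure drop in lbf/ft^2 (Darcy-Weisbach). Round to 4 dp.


v_fps = 1919/60 = 31.9833 ft/s
dp = 0.021*(184/1.68)*0.075*31.9833^2/(2*32.174) = 2.7422 lbf/ft^2

2.7422 lbf/ft^2


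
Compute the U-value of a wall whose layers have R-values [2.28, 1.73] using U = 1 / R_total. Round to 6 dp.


R_total = 2.28 + 1.73 = 4.01
U = 1/4.01 = 0.249377

0.249377


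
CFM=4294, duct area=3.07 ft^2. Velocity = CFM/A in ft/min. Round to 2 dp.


V = 4294 / 3.07 = 1398.70 ft/min

1398.70 ft/min


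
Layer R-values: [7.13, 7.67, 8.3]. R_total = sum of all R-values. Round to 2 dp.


R_total = 7.13 + 7.67 + 8.3 = 23.10

23.10


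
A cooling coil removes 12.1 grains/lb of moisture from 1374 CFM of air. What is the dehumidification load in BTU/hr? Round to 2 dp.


Q = 0.68 * 1374 * 12.1 = 11305.27 BTU/hr

11305.27 BTU/hr


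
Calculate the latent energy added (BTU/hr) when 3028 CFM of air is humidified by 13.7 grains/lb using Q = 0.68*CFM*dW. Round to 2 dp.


Q = 0.68 * 3028 * 13.7 = 28208.85 BTU/hr

28208.85 BTU/hr


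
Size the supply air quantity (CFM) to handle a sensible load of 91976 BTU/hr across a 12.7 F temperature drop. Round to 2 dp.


CFM = 91976 / (1.08 * 12.7) = 6705.75

6705.75 CFM


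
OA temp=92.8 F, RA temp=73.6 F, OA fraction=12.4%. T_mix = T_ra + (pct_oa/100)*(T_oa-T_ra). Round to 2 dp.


T_mix = 73.6 + (12.4/100)*(92.8-73.6) = 75.98 F

75.98 F


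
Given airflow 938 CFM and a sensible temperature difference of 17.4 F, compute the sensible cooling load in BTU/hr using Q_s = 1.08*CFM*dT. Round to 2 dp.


Q = 1.08 * 938 * 17.4 = 17626.90 BTU/hr

17626.90 BTU/hr


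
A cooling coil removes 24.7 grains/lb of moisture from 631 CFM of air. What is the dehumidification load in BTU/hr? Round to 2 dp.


Q = 0.68 * 631 * 24.7 = 10598.28 BTU/hr

10598.28 BTU/hr


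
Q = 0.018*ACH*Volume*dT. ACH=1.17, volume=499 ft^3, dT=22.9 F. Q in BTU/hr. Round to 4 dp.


Q = 0.018 * 1.17 * 499 * 22.9 = 240.6547 BTU/hr

240.6547 BTU/hr


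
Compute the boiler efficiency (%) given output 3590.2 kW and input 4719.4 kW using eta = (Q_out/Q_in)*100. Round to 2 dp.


eta = (3590.2/4719.4)*100 = 76.07 %

76.07 %


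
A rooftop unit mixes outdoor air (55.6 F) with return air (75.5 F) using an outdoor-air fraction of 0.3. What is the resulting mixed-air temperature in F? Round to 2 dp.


T_mix = 0.3*55.6 + 0.7*75.5 = 69.53 F

69.53 F


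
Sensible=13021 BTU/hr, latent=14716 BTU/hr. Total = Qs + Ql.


Qt = 13021 + 14716 = 27737 BTU/hr

27737 BTU/hr


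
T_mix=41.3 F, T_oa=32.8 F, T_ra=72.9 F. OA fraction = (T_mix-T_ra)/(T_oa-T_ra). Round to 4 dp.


frac = (41.3 - 72.9) / (32.8 - 72.9) = 0.7880

0.7880


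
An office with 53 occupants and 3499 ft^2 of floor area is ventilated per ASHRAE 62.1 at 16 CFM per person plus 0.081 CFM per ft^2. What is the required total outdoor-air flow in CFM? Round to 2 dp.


Total = 53*16 + 3499*0.081 = 1131.42 CFM

1131.42 CFM


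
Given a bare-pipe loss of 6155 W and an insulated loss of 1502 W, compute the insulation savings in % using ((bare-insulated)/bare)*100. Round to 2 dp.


Savings = ((6155-1502)/6155)*100 = 75.60 %

75.60 %


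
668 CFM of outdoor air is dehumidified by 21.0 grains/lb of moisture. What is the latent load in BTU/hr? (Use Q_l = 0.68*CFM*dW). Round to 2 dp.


Q = 0.68 * 668 * 21.0 = 9539.04 BTU/hr

9539.04 BTU/hr


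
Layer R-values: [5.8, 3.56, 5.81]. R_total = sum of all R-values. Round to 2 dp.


R_total = 5.8 + 3.56 + 5.81 = 15.17

15.17


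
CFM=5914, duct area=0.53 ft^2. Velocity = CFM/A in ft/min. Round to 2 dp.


V = 5914 / 0.53 = 11158.49 ft/min

11158.49 ft/min


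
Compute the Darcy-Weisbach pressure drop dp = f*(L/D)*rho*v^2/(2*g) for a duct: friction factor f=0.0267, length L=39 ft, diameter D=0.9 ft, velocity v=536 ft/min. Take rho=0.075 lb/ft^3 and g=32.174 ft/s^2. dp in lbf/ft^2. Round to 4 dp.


v_fps = 536/60 = 8.9333 ft/s
dp = 0.0267*(39/0.9)*0.075*8.9333^2/(2*32.174) = 0.1076 lbf/ft^2

0.1076 lbf/ft^2


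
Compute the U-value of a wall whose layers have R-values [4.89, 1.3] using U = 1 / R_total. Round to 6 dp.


R_total = 4.89 + 1.3 = 6.19
U = 1/6.19 = 0.161551

0.161551


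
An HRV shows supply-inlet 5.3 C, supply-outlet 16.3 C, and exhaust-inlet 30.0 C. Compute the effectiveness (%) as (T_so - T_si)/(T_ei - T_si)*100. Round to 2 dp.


eff = (16.3-5.3)/(30.0-5.3)*100 = 44.53 %

44.53 %


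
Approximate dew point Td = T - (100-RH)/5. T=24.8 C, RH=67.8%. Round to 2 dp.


Td = 24.8 - (100-67.8)/5 = 18.36 C

18.36 C


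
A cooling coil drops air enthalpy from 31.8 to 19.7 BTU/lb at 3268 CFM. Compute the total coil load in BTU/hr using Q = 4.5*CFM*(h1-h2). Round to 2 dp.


Q = 4.5 * 3268 * (31.8 - 19.7) = 177942.60 BTU/hr

177942.60 BTU/hr


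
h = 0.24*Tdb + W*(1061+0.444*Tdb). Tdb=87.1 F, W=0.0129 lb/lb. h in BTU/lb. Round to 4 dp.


h = 0.24*87.1 + 0.0129*(1061+0.444*87.1) = 35.0898 BTU/lb

35.0898 BTU/lb


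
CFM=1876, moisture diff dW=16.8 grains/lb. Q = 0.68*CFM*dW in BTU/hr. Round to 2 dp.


Q = 0.68 * 1876 * 16.8 = 21431.42 BTU/hr

21431.42 BTU/hr


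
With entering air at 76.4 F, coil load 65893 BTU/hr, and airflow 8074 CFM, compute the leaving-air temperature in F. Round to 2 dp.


dT = 65893/(1.08*8074) = 7.5566
T_leave = 76.4 - 7.5566 = 68.84 F

68.84 F


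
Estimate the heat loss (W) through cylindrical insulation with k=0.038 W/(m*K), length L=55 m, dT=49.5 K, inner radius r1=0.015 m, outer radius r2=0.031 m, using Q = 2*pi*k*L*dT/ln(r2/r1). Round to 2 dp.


Q = 2*pi*0.038*55*49.5/ln(0.031/0.015) = 895.43 W

895.43 W


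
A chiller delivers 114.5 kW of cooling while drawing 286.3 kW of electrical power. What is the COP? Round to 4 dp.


COP = 114.5 / 286.3 = 0.3999

0.3999


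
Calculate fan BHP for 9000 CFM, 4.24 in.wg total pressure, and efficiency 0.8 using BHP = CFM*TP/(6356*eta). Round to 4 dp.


BHP = 9000 * 4.24 / (6356 * 0.8) = 7.5047 hp

7.5047 hp


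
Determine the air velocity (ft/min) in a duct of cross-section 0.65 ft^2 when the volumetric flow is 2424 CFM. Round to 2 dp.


V = 2424 / 0.65 = 3729.23 ft/min

3729.23 ft/min


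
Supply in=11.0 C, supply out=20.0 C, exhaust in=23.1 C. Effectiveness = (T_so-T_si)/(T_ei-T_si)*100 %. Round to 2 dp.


eff = (20.0-11.0)/(23.1-11.0)*100 = 74.38 %

74.38 %


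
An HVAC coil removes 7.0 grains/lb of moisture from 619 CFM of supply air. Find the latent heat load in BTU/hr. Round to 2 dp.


Q = 0.68 * 619 * 7.0 = 2946.44 BTU/hr

2946.44 BTU/hr


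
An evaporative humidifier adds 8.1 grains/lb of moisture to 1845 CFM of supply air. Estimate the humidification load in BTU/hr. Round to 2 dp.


Q = 0.68 * 1845 * 8.1 = 10162.26 BTU/hr

10162.26 BTU/hr


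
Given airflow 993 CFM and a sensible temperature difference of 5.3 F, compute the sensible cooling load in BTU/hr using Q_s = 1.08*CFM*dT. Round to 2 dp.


Q = 1.08 * 993 * 5.3 = 5683.93 BTU/hr

5683.93 BTU/hr


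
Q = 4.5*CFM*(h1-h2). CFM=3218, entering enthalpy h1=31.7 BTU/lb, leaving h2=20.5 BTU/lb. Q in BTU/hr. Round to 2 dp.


Q = 4.5 * 3218 * (31.7 - 20.5) = 162187.20 BTU/hr

162187.20 BTU/hr


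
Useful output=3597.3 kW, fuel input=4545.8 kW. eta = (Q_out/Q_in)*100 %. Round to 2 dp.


eta = (3597.3/4545.8)*100 = 79.13 %

79.13 %


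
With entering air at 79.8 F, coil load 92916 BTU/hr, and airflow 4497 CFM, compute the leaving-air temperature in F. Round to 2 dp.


dT = 92916/(1.08*4497) = 19.1313
T_leave = 79.8 - 19.1313 = 60.67 F

60.67 F


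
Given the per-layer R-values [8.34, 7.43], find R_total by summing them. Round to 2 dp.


R_total = 8.34 + 7.43 = 15.77

15.77


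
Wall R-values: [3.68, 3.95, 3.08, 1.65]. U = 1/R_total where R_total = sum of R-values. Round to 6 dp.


R_total = 3.68 + 3.95 + 3.08 + 1.65 = 12.36
U = 1/12.36 = 0.080906

0.080906


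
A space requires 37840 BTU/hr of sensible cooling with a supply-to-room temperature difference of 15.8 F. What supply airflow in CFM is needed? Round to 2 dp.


CFM = 37840 / (1.08 * 15.8) = 2217.53

2217.53 CFM


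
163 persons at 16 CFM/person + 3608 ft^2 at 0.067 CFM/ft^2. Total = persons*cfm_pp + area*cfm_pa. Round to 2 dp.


Total = 163*16 + 3608*0.067 = 2849.74 CFM

2849.74 CFM


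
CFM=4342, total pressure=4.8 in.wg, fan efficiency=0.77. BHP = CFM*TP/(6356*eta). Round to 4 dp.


BHP = 4342 * 4.8 / (6356 * 0.77) = 4.2585 hp

4.2585 hp


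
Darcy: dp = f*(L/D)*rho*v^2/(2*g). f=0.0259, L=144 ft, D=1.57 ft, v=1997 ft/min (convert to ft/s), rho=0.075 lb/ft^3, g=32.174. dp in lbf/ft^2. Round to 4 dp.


v_fps = 1997/60 = 33.2833 ft/s
dp = 0.0259*(144/1.57)*0.075*33.2833^2/(2*32.174) = 3.0672 lbf/ft^2

3.0672 lbf/ft^2


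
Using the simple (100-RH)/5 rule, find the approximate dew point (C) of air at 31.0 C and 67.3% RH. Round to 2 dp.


Td = 31.0 - (100-67.3)/5 = 24.46 C

24.46 C


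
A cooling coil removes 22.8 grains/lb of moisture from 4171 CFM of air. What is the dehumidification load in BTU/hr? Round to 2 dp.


Q = 0.68 * 4171 * 22.8 = 64667.18 BTU/hr

64667.18 BTU/hr


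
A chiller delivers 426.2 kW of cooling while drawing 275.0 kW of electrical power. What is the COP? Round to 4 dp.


COP = 426.2 / 275.0 = 1.5498

1.5498


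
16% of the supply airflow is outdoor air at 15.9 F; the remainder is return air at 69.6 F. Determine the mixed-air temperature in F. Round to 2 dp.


T_mix = 0.16*15.9 + 0.84*69.6 = 61.01 F

61.01 F


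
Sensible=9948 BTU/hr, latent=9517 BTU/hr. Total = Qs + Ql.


Qt = 9948 + 9517 = 19465 BTU/hr

19465 BTU/hr


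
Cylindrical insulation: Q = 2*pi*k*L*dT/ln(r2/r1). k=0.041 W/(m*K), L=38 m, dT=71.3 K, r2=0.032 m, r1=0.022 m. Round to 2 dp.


Q = 2*pi*0.041*38*71.3/ln(0.032/0.022) = 1862.78 W

1862.78 W


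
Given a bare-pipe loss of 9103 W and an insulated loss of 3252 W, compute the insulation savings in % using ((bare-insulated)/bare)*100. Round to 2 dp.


Savings = ((9103-3252)/9103)*100 = 64.28 %

64.28 %


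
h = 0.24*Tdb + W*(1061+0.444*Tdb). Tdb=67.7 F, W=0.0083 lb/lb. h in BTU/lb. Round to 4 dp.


h = 0.24*67.7 + 0.0083*(1061+0.444*67.7) = 25.3038 BTU/lb

25.3038 BTU/lb


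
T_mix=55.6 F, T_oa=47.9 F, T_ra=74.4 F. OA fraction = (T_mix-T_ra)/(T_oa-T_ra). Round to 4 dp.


frac = (55.6 - 74.4) / (47.9 - 74.4) = 0.7094

0.7094


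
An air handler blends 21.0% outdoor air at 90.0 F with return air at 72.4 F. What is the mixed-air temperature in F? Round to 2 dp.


T_mix = 72.4 + (21.0/100)*(90.0-72.4) = 76.10 F

76.10 F


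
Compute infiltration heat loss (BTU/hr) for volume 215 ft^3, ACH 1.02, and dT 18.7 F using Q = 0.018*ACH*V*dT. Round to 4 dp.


Q = 0.018 * 1.02 * 215 * 18.7 = 73.8164 BTU/hr

73.8164 BTU/hr


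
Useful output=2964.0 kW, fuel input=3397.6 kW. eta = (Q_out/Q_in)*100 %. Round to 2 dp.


eta = (2964.0/3397.6)*100 = 87.24 %

87.24 %


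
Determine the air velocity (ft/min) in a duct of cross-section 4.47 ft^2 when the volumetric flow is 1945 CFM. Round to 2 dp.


V = 1945 / 4.47 = 435.12 ft/min

435.12 ft/min


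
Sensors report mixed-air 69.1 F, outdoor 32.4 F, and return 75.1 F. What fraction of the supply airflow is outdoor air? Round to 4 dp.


frac = (69.1 - 75.1) / (32.4 - 75.1) = 0.1405

0.1405


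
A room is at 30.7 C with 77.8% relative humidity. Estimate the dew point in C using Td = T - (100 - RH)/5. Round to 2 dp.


Td = 30.7 - (100-77.8)/5 = 26.26 C

26.26 C


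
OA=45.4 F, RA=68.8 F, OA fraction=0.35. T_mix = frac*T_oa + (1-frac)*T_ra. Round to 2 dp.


T_mix = 0.35*45.4 + 0.65*68.8 = 60.61 F

60.61 F


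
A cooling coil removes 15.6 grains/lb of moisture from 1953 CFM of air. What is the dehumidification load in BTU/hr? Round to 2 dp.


Q = 0.68 * 1953 * 15.6 = 20717.42 BTU/hr

20717.42 BTU/hr


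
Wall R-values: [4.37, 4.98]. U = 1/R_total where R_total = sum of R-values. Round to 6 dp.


R_total = 4.37 + 4.98 = 9.35
U = 1/9.35 = 0.106952

0.106952


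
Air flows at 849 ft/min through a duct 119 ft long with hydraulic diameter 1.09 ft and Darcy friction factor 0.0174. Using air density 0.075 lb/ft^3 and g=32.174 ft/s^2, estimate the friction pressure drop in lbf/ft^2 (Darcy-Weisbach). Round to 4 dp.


v_fps = 849/60 = 14.15 ft/s
dp = 0.0174*(119/1.09)*0.075*14.15^2/(2*32.174) = 0.4433 lbf/ft^2

0.4433 lbf/ft^2


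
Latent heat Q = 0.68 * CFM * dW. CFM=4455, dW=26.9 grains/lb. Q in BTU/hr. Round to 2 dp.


Q = 0.68 * 4455 * 26.9 = 81490.86 BTU/hr

81490.86 BTU/hr


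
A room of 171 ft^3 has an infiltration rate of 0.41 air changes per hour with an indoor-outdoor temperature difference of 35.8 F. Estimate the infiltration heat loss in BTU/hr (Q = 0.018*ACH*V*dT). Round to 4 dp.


Q = 0.018 * 0.41 * 171 * 35.8 = 45.1789 BTU/hr

45.1789 BTU/hr


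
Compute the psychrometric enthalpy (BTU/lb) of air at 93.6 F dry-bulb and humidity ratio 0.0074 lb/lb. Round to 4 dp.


h = 0.24*93.6 + 0.0074*(1061+0.444*93.6) = 30.6229 BTU/lb

30.6229 BTU/lb


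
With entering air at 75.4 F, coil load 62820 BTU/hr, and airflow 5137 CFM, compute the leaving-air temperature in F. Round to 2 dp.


dT = 62820/(1.08*5137) = 11.3231
T_leave = 75.4 - 11.3231 = 64.08 F

64.08 F


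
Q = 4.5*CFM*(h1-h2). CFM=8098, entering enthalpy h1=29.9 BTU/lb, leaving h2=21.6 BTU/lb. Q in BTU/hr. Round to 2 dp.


Q = 4.5 * 8098 * (29.9 - 21.6) = 302460.30 BTU/hr

302460.30 BTU/hr


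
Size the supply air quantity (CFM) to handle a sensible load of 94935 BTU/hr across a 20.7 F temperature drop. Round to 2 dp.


CFM = 94935 / (1.08 * 20.7) = 4246.51

4246.51 CFM


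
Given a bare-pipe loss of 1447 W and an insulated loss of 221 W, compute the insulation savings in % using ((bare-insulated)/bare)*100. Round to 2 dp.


Savings = ((1447-221)/1447)*100 = 84.73 %

84.73 %


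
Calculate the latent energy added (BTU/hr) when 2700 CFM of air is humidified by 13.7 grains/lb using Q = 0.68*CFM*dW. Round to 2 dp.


Q = 0.68 * 2700 * 13.7 = 25153.20 BTU/hr

25153.20 BTU/hr


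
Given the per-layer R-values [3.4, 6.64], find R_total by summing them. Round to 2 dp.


R_total = 3.4 + 6.64 = 10.04

10.04


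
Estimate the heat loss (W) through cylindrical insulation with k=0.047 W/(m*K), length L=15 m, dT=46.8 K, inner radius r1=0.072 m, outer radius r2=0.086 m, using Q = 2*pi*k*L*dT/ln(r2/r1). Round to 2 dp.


Q = 2*pi*0.047*15*46.8/ln(0.086/0.072) = 1166.74 W

1166.74 W


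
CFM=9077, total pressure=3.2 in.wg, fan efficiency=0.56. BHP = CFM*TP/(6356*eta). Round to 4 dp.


BHP = 9077 * 3.2 / (6356 * 0.56) = 8.1606 hp

8.1606 hp


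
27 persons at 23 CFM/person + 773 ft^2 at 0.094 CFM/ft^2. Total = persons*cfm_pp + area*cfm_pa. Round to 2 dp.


Total = 27*23 + 773*0.094 = 693.66 CFM

693.66 CFM


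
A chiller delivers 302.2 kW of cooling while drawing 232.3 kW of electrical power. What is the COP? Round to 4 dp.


COP = 302.2 / 232.3 = 1.3009

1.3009


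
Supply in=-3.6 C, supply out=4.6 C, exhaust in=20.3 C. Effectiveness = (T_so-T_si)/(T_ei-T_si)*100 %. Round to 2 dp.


eff = (4.6-(-3.6))/(20.3-(-3.6))*100 = 34.31 %

34.31 %


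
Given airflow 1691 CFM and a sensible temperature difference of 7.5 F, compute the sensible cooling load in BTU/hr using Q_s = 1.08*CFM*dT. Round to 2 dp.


Q = 1.08 * 1691 * 7.5 = 13697.10 BTU/hr

13697.10 BTU/hr


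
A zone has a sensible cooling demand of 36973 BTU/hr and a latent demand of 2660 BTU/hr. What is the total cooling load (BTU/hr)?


Qt = 36973 + 2660 = 39633 BTU/hr

39633 BTU/hr


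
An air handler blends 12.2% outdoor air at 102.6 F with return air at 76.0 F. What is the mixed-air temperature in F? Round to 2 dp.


T_mix = 76.0 + (12.2/100)*(102.6-76.0) = 79.25 F

79.25 F


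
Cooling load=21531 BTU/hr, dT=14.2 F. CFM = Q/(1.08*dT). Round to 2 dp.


CFM = 21531 / (1.08 * 14.2) = 1403.95

1403.95 CFM


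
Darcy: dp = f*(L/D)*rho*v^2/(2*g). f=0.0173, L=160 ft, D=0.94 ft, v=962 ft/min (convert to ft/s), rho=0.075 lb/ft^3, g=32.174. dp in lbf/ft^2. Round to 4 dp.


v_fps = 962/60 = 16.0333 ft/s
dp = 0.0173*(160/0.94)*0.075*16.0333^2/(2*32.174) = 0.8823 lbf/ft^2

0.8823 lbf/ft^2


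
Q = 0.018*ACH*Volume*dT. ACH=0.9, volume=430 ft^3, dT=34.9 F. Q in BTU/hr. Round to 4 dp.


Q = 0.018 * 0.9 * 430 * 34.9 = 243.1134 BTU/hr

243.1134 BTU/hr


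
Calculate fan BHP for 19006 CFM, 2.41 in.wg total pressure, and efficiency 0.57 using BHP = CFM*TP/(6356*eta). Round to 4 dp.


BHP = 19006 * 2.41 / (6356 * 0.57) = 12.6430 hp

12.6430 hp


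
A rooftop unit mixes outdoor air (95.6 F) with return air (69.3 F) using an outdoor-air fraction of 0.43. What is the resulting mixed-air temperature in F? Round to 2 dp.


T_mix = 0.43*95.6 + 0.57*69.3 = 80.61 F

80.61 F


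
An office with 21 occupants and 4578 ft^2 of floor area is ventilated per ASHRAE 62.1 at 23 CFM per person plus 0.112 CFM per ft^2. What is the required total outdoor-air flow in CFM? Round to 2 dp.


Total = 21*23 + 4578*0.112 = 995.74 CFM

995.74 CFM


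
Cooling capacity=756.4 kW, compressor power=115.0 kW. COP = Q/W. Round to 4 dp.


COP = 756.4 / 115.0 = 6.5774

6.5774


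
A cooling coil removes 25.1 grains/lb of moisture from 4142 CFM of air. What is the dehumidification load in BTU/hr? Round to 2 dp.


Q = 0.68 * 4142 * 25.1 = 70695.66 BTU/hr

70695.66 BTU/hr


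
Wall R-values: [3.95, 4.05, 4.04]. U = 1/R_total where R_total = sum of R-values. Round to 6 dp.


R_total = 3.95 + 4.05 + 4.04 = 12.04
U = 1/12.04 = 0.083056

0.083056


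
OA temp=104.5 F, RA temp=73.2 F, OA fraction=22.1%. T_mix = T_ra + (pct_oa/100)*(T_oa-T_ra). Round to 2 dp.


T_mix = 73.2 + (22.1/100)*(104.5-73.2) = 80.12 F

80.12 F


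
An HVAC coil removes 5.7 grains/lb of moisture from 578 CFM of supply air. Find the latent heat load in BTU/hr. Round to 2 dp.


Q = 0.68 * 578 * 5.7 = 2240.33 BTU/hr

2240.33 BTU/hr


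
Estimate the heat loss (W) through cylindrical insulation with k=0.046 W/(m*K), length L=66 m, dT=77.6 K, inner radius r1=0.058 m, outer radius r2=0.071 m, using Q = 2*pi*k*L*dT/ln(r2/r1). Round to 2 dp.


Q = 2*pi*0.046*66*77.6/ln(0.071/0.058) = 7319.53 W

7319.53 W


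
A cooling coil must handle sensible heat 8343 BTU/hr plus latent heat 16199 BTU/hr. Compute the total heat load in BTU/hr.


Qt = 8343 + 16199 = 24542 BTU/hr

24542 BTU/hr


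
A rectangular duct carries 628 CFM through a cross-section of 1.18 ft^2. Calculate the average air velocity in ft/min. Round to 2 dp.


V = 628 / 1.18 = 532.20 ft/min

532.20 ft/min


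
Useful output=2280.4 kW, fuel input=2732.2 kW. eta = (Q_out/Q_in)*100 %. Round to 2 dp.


eta = (2280.4/2732.2)*100 = 83.46 %

83.46 %


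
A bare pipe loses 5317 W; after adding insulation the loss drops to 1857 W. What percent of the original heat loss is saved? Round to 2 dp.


Savings = ((5317-1857)/5317)*100 = 65.07 %

65.07 %


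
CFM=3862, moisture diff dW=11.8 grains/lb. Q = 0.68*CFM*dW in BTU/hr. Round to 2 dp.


Q = 0.68 * 3862 * 11.8 = 30988.69 BTU/hr

30988.69 BTU/hr


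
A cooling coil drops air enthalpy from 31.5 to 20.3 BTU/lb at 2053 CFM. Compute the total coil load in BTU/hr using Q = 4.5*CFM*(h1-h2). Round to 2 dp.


Q = 4.5 * 2053 * (31.5 - 20.3) = 103471.20 BTU/hr

103471.20 BTU/hr


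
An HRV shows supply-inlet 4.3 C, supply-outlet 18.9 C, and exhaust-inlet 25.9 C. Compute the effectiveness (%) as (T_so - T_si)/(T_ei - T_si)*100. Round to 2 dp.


eff = (18.9-4.3)/(25.9-4.3)*100 = 67.59 %

67.59 %


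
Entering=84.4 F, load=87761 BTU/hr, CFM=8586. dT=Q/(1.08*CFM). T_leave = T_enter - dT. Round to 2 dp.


dT = 87761/(1.08*8586) = 9.4643
T_leave = 84.4 - 9.4643 = 74.94 F

74.94 F


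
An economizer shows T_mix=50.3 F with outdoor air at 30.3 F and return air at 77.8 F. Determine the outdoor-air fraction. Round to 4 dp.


frac = (50.3 - 77.8) / (30.3 - 77.8) = 0.5789

0.5789
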